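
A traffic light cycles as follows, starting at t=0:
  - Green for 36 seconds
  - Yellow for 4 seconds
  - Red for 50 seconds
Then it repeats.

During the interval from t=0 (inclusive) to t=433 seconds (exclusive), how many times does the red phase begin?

Answer: 5

Derivation:
Cycle = 36+4+50 = 90s
red phase starts at t = k*90 + 40 for k=0,1,2,...
Need k*90+40 < 433 → k < 4.367
k ∈ {0, ..., 4} → 5 starts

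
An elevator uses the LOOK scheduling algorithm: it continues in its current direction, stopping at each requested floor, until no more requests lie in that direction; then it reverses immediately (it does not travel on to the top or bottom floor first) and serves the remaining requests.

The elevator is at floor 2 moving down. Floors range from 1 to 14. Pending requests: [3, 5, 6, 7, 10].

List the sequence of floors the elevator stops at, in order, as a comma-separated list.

Answer: 3, 5, 6, 7, 10

Derivation:
Current: 2, moving DOWN
Serve below first (descending): []
Then reverse, serve above (ascending): [3, 5, 6, 7, 10]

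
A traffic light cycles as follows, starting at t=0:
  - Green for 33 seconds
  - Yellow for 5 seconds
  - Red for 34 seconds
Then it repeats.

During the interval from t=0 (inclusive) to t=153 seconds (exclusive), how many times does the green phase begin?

Cycle = 33+5+34 = 72s
green phase starts at t = k*72 + 0 for k=0,1,2,...
Need k*72+0 < 153 → k < 2.125
k ∈ {0, ..., 2} → 3 starts

Answer: 3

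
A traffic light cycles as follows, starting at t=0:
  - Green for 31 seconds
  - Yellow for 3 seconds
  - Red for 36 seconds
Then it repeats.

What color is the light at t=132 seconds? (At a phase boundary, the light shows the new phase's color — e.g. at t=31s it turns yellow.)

Cycle length = 31 + 3 + 36 = 70s
t = 132, phase_t = 132 mod 70 = 62
62 >= 34 → RED

Answer: red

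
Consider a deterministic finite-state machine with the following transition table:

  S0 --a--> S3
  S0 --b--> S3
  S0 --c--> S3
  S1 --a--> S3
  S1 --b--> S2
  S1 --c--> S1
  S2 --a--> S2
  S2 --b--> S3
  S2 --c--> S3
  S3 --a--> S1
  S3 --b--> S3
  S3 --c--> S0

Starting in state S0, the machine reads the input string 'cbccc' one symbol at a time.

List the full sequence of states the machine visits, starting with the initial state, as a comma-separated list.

Answer: S0, S3, S3, S0, S3, S0

Derivation:
Start: S0
  read 'c': S0 --c--> S3
  read 'b': S3 --b--> S3
  read 'c': S3 --c--> S0
  read 'c': S0 --c--> S3
  read 'c': S3 --c--> S0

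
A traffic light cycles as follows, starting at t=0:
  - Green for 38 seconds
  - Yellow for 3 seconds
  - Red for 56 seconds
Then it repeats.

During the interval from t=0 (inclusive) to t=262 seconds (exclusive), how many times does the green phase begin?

Cycle = 38+3+56 = 97s
green phase starts at t = k*97 + 0 for k=0,1,2,...
Need k*97+0 < 262 → k < 2.701
k ∈ {0, ..., 2} → 3 starts

Answer: 3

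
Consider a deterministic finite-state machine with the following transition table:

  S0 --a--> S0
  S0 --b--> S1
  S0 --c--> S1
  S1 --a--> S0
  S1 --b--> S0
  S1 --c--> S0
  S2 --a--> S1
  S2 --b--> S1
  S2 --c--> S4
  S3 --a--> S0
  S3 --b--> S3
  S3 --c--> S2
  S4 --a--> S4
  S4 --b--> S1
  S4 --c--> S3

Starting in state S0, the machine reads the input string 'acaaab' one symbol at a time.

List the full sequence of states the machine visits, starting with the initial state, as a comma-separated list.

Answer: S0, S0, S1, S0, S0, S0, S1

Derivation:
Start: S0
  read 'a': S0 --a--> S0
  read 'c': S0 --c--> S1
  read 'a': S1 --a--> S0
  read 'a': S0 --a--> S0
  read 'a': S0 --a--> S0
  read 'b': S0 --b--> S1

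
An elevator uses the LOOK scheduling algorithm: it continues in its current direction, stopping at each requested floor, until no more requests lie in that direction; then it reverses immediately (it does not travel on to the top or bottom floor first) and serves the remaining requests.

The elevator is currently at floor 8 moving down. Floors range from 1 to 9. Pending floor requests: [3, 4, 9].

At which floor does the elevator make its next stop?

Current floor: 8, direction: down
Requests above: [9]
Requests below: [3, 4]
Moving down and requests lie below → nearest below is max([3, 4]) = 4

Answer: 4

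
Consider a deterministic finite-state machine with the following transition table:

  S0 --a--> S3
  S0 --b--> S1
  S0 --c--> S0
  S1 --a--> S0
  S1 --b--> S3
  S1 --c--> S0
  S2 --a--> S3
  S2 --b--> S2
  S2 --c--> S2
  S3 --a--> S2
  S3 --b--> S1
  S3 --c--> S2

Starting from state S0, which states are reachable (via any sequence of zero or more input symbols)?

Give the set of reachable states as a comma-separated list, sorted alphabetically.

BFS from S0:
  visit S0: S0--a-->S3 (new), S0--b-->S1 (new), S0--c-->S0 (seen)
  visit S3: S3--a-->S2 (new), S3--b-->S1 (seen), S3--c-->S2 (seen)
  visit S1: S1--a-->S0 (seen), S1--b-->S3 (seen), S1--c-->S0 (seen)
  visit S2: S2--a-->S3 (seen), S2--b-->S2 (seen), S2--c-->S2 (seen)

Answer: S0, S1, S2, S3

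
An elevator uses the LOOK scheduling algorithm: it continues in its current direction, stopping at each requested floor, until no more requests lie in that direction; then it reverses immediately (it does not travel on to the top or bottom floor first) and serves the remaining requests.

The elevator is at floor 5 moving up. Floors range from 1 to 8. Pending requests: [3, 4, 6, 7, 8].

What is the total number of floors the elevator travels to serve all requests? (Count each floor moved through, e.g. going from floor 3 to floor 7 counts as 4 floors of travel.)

Start at floor 5 moving up, LOOK stop order: [6, 7, 8, 4, 3]
  5 → 6: |6-5| = 1, total = 1
  6 → 7: |7-6| = 1, total = 2
  7 → 8: |8-7| = 1, total = 3
  8 → 4: |4-8| = 4, total = 7
  4 → 3: |3-4| = 1, total = 8

Answer: 8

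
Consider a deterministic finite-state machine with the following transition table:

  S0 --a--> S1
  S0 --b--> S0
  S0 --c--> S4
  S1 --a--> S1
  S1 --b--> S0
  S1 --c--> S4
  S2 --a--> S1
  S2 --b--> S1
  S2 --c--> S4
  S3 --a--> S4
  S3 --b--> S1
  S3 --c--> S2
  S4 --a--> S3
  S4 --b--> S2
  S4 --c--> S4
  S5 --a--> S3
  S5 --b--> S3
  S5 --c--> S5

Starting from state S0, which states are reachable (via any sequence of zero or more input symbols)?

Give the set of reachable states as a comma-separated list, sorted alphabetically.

BFS from S0:
  visit S0: S0--a-->S1 (new), S0--b-->S0 (seen), S0--c-->S4 (new)
  visit S1: S1--a-->S1 (seen), S1--b-->S0 (seen), S1--c-->S4 (seen)
  visit S4: S4--a-->S3 (new), S4--b-->S2 (new), S4--c-->S4 (seen)
  visit S3: S3--a-->S4 (seen), S3--b-->S1 (seen), S3--c-->S2 (seen)
  visit S2: S2--a-->S1 (seen), S2--b-->S1 (seen), S2--c-->S4 (seen)

Answer: S0, S1, S2, S3, S4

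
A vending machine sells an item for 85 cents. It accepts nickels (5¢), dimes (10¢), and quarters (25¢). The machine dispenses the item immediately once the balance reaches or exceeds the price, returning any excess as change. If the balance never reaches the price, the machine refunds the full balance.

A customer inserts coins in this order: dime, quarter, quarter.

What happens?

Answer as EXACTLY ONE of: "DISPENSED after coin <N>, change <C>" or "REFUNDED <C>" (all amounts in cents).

Answer: REFUNDED 60

Derivation:
Price: 85¢
Coin 1 (dime, 10¢): balance = 10¢
Coin 2 (quarter, 25¢): balance = 35¢
Coin 3 (quarter, 25¢): balance = 60¢
All coins inserted, balance 60¢ < price 85¢ → REFUND 60¢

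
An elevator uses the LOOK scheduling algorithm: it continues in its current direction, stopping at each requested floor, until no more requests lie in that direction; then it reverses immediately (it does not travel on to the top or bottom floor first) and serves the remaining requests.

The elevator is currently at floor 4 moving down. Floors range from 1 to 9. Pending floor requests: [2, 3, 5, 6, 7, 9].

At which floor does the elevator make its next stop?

Current floor: 4, direction: down
Requests above: [5, 6, 7, 9]
Requests below: [2, 3]
Moving down and requests lie below → nearest below is max([2, 3]) = 3

Answer: 3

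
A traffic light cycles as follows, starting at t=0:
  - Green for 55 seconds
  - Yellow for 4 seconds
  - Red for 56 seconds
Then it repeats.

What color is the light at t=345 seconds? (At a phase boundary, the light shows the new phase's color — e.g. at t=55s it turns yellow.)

Answer: green

Derivation:
Cycle length = 55 + 4 + 56 = 115s
t = 345, phase_t = 345 mod 115 = 0
0 < 55 (green end) → GREEN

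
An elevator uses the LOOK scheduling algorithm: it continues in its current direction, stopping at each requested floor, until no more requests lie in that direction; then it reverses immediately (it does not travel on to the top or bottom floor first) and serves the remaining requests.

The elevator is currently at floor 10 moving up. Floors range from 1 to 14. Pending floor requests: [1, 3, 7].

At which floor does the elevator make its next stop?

Current floor: 10, direction: up
Requests above: []
Requests below: [1, 3, 7]
Moving up but no requests above → reverse; nearest below is max([1, 3, 7]) = 7

Answer: 7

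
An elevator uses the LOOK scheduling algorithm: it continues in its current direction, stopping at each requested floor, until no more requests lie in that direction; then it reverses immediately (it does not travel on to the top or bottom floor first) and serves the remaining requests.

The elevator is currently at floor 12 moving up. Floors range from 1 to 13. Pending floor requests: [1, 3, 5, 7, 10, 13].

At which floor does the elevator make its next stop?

Answer: 13

Derivation:
Current floor: 12, direction: up
Requests above: [13]
Requests below: [1, 3, 5, 7, 10]
Moving up and requests lie above → nearest above is min([13]) = 13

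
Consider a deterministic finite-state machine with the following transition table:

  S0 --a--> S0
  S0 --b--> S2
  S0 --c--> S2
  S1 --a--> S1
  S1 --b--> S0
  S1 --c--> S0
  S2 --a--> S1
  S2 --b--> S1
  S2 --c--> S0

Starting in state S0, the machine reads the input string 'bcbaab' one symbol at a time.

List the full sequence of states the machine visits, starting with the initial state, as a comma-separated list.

Start: S0
  read 'b': S0 --b--> S2
  read 'c': S2 --c--> S0
  read 'b': S0 --b--> S2
  read 'a': S2 --a--> S1
  read 'a': S1 --a--> S1
  read 'b': S1 --b--> S0

Answer: S0, S2, S0, S2, S1, S1, S0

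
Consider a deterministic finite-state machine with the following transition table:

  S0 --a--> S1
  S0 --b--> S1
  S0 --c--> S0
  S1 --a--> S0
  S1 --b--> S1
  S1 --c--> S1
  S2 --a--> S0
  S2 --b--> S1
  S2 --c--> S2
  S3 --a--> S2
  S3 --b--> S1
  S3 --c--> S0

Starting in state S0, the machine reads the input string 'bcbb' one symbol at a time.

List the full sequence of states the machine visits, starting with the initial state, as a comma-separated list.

Start: S0
  read 'b': S0 --b--> S1
  read 'c': S1 --c--> S1
  read 'b': S1 --b--> S1
  read 'b': S1 --b--> S1

Answer: S0, S1, S1, S1, S1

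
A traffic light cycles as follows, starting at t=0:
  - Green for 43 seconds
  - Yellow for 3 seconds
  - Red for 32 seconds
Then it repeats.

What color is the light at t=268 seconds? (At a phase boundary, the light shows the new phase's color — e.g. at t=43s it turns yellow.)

Answer: green

Derivation:
Cycle length = 43 + 3 + 32 = 78s
t = 268, phase_t = 268 mod 78 = 34
34 < 43 (green end) → GREEN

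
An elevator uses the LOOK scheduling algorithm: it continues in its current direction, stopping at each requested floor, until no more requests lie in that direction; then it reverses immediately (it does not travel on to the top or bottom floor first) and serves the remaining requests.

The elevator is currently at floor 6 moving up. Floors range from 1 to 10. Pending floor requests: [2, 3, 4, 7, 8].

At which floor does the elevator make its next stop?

Current floor: 6, direction: up
Requests above: [7, 8]
Requests below: [2, 3, 4]
Moving up and requests lie above → nearest above is min([7, 8]) = 7

Answer: 7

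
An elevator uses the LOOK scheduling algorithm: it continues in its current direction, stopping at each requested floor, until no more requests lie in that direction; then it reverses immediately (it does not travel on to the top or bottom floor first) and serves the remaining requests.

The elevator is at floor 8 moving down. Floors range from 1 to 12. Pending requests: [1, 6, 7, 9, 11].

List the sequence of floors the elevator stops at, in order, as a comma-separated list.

Current: 8, moving DOWN
Serve below first (descending): [7, 6, 1]
Then reverse, serve above (ascending): [9, 11]

Answer: 7, 6, 1, 9, 11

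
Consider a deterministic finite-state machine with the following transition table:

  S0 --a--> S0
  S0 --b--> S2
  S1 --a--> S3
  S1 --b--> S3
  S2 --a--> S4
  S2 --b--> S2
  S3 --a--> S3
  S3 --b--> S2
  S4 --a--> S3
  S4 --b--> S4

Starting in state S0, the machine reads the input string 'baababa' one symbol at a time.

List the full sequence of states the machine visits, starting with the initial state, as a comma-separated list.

Start: S0
  read 'b': S0 --b--> S2
  read 'a': S2 --a--> S4
  read 'a': S4 --a--> S3
  read 'b': S3 --b--> S2
  read 'a': S2 --a--> S4
  read 'b': S4 --b--> S4
  read 'a': S4 --a--> S3

Answer: S0, S2, S4, S3, S2, S4, S4, S3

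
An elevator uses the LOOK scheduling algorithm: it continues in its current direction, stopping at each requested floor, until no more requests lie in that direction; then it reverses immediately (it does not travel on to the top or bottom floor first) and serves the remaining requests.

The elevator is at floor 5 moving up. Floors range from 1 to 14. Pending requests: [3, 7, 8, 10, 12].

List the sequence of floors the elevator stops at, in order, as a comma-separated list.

Answer: 7, 8, 10, 12, 3

Derivation:
Current: 5, moving UP
Serve above first (ascending): [7, 8, 10, 12]
Then reverse, serve below (descending): [3]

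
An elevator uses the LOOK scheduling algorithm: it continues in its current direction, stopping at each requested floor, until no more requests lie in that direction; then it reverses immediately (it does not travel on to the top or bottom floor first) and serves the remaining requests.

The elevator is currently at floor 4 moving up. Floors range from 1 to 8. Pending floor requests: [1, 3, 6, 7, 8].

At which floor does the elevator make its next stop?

Current floor: 4, direction: up
Requests above: [6, 7, 8]
Requests below: [1, 3]
Moving up and requests lie above → nearest above is min([6, 7, 8]) = 6

Answer: 6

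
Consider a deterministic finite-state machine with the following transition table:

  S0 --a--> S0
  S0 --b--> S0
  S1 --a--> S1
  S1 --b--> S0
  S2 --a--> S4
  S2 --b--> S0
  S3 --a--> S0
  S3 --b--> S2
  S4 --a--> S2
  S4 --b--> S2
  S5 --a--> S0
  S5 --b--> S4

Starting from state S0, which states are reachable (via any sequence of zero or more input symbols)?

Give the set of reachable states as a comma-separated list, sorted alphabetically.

BFS from S0:
  visit S0: S0--a-->S0 (seen), S0--b-->S0 (seen)

Answer: S0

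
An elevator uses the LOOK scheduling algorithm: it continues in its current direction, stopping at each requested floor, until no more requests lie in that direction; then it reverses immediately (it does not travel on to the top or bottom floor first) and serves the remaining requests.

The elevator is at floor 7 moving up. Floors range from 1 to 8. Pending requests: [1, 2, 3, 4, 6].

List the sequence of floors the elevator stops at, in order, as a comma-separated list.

Current: 7, moving UP
Serve above first (ascending): []
Then reverse, serve below (descending): [6, 4, 3, 2, 1]

Answer: 6, 4, 3, 2, 1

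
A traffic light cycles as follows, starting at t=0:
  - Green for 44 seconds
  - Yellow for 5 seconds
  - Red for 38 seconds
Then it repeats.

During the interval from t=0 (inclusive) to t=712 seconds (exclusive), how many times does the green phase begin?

Cycle = 44+5+38 = 87s
green phase starts at t = k*87 + 0 for k=0,1,2,...
Need k*87+0 < 712 → k < 8.184
k ∈ {0, ..., 8} → 9 starts

Answer: 9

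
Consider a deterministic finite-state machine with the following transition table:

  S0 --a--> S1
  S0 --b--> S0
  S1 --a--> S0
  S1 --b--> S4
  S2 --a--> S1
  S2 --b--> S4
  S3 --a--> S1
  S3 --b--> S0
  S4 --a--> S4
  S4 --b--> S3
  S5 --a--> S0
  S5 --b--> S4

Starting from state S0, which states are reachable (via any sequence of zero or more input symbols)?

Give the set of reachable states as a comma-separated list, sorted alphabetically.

Answer: S0, S1, S3, S4

Derivation:
BFS from S0:
  visit S0: S0--a-->S1 (new), S0--b-->S0 (seen)
  visit S1: S1--a-->S0 (seen), S1--b-->S4 (new)
  visit S4: S4--a-->S4 (seen), S4--b-->S3 (new)
  visit S3: S3--a-->S1 (seen), S3--b-->S0 (seen)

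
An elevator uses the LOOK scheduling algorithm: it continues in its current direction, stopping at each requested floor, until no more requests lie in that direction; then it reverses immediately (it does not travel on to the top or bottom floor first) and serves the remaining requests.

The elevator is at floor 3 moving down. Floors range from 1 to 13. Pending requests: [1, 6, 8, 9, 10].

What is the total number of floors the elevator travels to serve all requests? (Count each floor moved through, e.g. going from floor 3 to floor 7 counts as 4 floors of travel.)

Answer: 11

Derivation:
Start at floor 3 moving down, LOOK stop order: [1, 6, 8, 9, 10]
  3 → 1: |1-3| = 2, total = 2
  1 → 6: |6-1| = 5, total = 7
  6 → 8: |8-6| = 2, total = 9
  8 → 9: |9-8| = 1, total = 10
  9 → 10: |10-9| = 1, total = 11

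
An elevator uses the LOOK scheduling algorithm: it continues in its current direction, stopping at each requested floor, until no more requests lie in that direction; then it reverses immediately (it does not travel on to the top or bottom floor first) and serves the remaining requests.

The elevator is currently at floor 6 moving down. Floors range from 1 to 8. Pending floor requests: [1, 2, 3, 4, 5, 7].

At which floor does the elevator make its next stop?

Current floor: 6, direction: down
Requests above: [7]
Requests below: [1, 2, 3, 4, 5]
Moving down and requests lie below → nearest below is max([1, 2, 3, 4, 5]) = 5

Answer: 5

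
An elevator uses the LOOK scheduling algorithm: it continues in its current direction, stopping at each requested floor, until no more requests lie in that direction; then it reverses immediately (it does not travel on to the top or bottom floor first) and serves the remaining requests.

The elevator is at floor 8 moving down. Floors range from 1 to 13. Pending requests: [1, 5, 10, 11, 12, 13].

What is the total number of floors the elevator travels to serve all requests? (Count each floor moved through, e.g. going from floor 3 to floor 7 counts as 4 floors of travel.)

Start at floor 8 moving down, LOOK stop order: [5, 1, 10, 11, 12, 13]
  8 → 5: |5-8| = 3, total = 3
  5 → 1: |1-5| = 4, total = 7
  1 → 10: |10-1| = 9, total = 16
  10 → 11: |11-10| = 1, total = 17
  11 → 12: |12-11| = 1, total = 18
  12 → 13: |13-12| = 1, total = 19

Answer: 19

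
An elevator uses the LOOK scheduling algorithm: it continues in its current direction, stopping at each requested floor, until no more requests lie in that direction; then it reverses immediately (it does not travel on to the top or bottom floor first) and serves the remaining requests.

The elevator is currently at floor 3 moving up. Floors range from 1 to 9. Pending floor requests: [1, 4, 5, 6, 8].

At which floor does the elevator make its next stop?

Answer: 4

Derivation:
Current floor: 3, direction: up
Requests above: [4, 5, 6, 8]
Requests below: [1]
Moving up and requests lie above → nearest above is min([4, 5, 6, 8]) = 4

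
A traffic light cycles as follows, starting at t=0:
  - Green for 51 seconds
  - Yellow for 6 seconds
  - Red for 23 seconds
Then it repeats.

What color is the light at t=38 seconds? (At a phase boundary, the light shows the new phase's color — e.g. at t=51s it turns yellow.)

Answer: green

Derivation:
Cycle length = 51 + 6 + 23 = 80s
t = 38, phase_t = 38 mod 80 = 38
38 < 51 (green end) → GREEN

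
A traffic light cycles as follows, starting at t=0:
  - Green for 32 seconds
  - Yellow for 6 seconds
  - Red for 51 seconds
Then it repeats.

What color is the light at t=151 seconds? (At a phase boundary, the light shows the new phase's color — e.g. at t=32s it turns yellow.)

Answer: red

Derivation:
Cycle length = 32 + 6 + 51 = 89s
t = 151, phase_t = 151 mod 89 = 62
62 >= 38 → RED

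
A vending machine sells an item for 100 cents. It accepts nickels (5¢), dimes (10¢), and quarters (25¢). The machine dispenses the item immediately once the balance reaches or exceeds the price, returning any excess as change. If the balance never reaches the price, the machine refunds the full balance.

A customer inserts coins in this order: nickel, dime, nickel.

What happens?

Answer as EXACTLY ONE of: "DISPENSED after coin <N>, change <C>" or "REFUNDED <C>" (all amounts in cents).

Price: 100¢
Coin 1 (nickel, 5¢): balance = 5¢
Coin 2 (dime, 10¢): balance = 15¢
Coin 3 (nickel, 5¢): balance = 20¢
All coins inserted, balance 20¢ < price 100¢ → REFUND 20¢

Answer: REFUNDED 20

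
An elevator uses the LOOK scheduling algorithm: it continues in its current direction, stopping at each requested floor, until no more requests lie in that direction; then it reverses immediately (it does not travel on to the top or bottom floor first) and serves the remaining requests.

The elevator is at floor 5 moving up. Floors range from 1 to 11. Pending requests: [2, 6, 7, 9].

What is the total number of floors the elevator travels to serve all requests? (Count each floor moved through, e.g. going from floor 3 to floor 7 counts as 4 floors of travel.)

Start at floor 5 moving up, LOOK stop order: [6, 7, 9, 2]
  5 → 6: |6-5| = 1, total = 1
  6 → 7: |7-6| = 1, total = 2
  7 → 9: |9-7| = 2, total = 4
  9 → 2: |2-9| = 7, total = 11

Answer: 11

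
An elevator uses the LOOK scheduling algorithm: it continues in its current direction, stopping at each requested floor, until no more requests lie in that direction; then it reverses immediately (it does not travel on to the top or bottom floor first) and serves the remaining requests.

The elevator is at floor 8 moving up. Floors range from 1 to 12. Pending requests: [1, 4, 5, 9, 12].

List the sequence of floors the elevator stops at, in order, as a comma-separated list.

Current: 8, moving UP
Serve above first (ascending): [9, 12]
Then reverse, serve below (descending): [5, 4, 1]

Answer: 9, 12, 5, 4, 1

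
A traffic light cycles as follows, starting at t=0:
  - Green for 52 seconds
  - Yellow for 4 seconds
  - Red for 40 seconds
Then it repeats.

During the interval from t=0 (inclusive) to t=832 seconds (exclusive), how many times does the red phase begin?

Answer: 9

Derivation:
Cycle = 52+4+40 = 96s
red phase starts at t = k*96 + 56 for k=0,1,2,...
Need k*96+56 < 832 → k < 8.083
k ∈ {0, ..., 8} → 9 starts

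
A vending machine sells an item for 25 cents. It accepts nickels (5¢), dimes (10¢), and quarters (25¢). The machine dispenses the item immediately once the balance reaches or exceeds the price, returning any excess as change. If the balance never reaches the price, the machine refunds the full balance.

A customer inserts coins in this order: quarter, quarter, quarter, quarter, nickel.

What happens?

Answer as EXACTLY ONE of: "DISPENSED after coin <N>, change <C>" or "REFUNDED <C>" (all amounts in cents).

Answer: DISPENSED after coin 1, change 0

Derivation:
Price: 25¢
Coin 1 (quarter, 25¢): balance = 25¢
  → balance >= price → DISPENSE, change = 25 - 25 = 0¢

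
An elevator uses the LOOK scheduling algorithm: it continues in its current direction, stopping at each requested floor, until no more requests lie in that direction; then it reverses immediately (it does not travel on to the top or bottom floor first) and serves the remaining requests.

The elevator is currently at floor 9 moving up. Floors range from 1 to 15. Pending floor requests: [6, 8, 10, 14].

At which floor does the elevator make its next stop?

Answer: 10

Derivation:
Current floor: 9, direction: up
Requests above: [10, 14]
Requests below: [6, 8]
Moving up and requests lie above → nearest above is min([10, 14]) = 10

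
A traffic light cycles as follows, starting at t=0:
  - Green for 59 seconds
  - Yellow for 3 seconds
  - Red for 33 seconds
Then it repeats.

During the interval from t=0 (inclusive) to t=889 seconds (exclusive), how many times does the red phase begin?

Answer: 9

Derivation:
Cycle = 59+3+33 = 95s
red phase starts at t = k*95 + 62 for k=0,1,2,...
Need k*95+62 < 889 → k < 8.705
k ∈ {0, ..., 8} → 9 starts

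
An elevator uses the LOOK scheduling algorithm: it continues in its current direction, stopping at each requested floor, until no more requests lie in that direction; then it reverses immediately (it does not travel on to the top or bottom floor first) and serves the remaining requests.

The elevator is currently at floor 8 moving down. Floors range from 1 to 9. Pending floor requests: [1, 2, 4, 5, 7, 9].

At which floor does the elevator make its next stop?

Current floor: 8, direction: down
Requests above: [9]
Requests below: [1, 2, 4, 5, 7]
Moving down and requests lie below → nearest below is max([1, 2, 4, 5, 7]) = 7

Answer: 7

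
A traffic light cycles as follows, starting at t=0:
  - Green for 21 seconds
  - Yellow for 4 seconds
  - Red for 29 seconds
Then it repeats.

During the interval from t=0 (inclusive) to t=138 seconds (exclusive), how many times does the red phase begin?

Cycle = 21+4+29 = 54s
red phase starts at t = k*54 + 25 for k=0,1,2,...
Need k*54+25 < 138 → k < 2.093
k ∈ {0, ..., 2} → 3 starts

Answer: 3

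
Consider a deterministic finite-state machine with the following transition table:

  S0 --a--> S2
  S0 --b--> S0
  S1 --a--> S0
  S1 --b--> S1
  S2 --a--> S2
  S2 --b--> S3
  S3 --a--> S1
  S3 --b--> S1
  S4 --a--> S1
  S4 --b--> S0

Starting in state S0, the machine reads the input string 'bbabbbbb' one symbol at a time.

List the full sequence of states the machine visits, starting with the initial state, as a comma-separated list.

Start: S0
  read 'b': S0 --b--> S0
  read 'b': S0 --b--> S0
  read 'a': S0 --a--> S2
  read 'b': S2 --b--> S3
  read 'b': S3 --b--> S1
  read 'b': S1 --b--> S1
  read 'b': S1 --b--> S1
  read 'b': S1 --b--> S1

Answer: S0, S0, S0, S2, S3, S1, S1, S1, S1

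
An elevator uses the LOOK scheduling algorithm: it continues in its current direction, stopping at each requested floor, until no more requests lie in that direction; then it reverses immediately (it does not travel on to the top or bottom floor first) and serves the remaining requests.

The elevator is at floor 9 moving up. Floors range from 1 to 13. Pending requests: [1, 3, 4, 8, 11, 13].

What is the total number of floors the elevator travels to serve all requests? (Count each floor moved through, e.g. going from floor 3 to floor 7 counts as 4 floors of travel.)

Answer: 16

Derivation:
Start at floor 9 moving up, LOOK stop order: [11, 13, 8, 4, 3, 1]
  9 → 11: |11-9| = 2, total = 2
  11 → 13: |13-11| = 2, total = 4
  13 → 8: |8-13| = 5, total = 9
  8 → 4: |4-8| = 4, total = 13
  4 → 3: |3-4| = 1, total = 14
  3 → 1: |1-3| = 2, total = 16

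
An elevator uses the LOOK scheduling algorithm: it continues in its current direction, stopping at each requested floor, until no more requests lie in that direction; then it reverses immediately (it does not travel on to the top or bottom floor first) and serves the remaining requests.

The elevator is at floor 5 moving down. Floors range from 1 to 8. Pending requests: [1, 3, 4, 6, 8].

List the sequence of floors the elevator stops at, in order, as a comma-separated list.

Answer: 4, 3, 1, 6, 8

Derivation:
Current: 5, moving DOWN
Serve below first (descending): [4, 3, 1]
Then reverse, serve above (ascending): [6, 8]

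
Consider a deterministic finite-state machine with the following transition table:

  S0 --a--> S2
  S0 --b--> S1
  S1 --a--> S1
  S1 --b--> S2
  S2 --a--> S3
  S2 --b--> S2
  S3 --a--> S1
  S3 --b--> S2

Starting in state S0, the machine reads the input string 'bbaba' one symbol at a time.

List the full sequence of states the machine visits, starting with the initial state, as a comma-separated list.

Start: S0
  read 'b': S0 --b--> S1
  read 'b': S1 --b--> S2
  read 'a': S2 --a--> S3
  read 'b': S3 --b--> S2
  read 'a': S2 --a--> S3

Answer: S0, S1, S2, S3, S2, S3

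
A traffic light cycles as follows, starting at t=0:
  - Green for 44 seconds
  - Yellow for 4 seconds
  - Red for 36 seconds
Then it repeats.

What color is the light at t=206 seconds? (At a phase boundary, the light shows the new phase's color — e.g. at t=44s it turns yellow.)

Cycle length = 44 + 4 + 36 = 84s
t = 206, phase_t = 206 mod 84 = 38
38 < 44 (green end) → GREEN

Answer: green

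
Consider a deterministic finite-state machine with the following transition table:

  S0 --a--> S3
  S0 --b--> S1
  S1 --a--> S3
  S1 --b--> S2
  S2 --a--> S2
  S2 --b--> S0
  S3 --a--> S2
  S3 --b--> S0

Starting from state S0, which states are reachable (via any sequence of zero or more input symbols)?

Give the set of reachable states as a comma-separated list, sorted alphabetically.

Answer: S0, S1, S2, S3

Derivation:
BFS from S0:
  visit S0: S0--a-->S3 (new), S0--b-->S1 (new)
  visit S3: S3--a-->S2 (new), S3--b-->S0 (seen)
  visit S1: S1--a-->S3 (seen), S1--b-->S2 (seen)
  visit S2: S2--a-->S2 (seen), S2--b-->S0 (seen)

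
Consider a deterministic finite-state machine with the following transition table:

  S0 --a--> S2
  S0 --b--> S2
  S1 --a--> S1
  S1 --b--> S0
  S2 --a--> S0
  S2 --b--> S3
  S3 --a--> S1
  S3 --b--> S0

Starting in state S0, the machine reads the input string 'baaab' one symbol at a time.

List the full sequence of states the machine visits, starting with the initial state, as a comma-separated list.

Answer: S0, S2, S0, S2, S0, S2

Derivation:
Start: S0
  read 'b': S0 --b--> S2
  read 'a': S2 --a--> S0
  read 'a': S0 --a--> S2
  read 'a': S2 --a--> S0
  read 'b': S0 --b--> S2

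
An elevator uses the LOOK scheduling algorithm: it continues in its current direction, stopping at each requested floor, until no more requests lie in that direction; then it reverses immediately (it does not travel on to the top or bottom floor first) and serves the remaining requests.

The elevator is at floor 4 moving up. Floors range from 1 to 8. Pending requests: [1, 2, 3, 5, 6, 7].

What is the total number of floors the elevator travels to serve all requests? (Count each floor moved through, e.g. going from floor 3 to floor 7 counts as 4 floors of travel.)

Answer: 9

Derivation:
Start at floor 4 moving up, LOOK stop order: [5, 6, 7, 3, 2, 1]
  4 → 5: |5-4| = 1, total = 1
  5 → 6: |6-5| = 1, total = 2
  6 → 7: |7-6| = 1, total = 3
  7 → 3: |3-7| = 4, total = 7
  3 → 2: |2-3| = 1, total = 8
  2 → 1: |1-2| = 1, total = 9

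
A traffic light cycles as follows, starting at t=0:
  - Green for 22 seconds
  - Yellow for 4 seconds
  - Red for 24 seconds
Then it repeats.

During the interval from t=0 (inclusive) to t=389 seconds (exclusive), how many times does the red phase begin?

Cycle = 22+4+24 = 50s
red phase starts at t = k*50 + 26 for k=0,1,2,...
Need k*50+26 < 389 → k < 7.260
k ∈ {0, ..., 7} → 8 starts

Answer: 8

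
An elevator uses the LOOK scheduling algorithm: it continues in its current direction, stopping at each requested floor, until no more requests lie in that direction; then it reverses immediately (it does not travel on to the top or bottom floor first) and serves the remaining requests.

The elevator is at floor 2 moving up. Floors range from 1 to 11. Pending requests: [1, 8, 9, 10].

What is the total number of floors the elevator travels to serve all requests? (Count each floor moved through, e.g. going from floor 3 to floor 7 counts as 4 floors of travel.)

Start at floor 2 moving up, LOOK stop order: [8, 9, 10, 1]
  2 → 8: |8-2| = 6, total = 6
  8 → 9: |9-8| = 1, total = 7
  9 → 10: |10-9| = 1, total = 8
  10 → 1: |1-10| = 9, total = 17

Answer: 17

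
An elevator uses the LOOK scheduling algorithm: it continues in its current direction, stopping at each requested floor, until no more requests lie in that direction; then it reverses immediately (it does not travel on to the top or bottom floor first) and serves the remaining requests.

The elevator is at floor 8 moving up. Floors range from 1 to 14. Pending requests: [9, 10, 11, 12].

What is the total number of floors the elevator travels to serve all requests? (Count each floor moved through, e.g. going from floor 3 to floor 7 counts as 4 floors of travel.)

Start at floor 8 moving up, LOOK stop order: [9, 10, 11, 12]
  8 → 9: |9-8| = 1, total = 1
  9 → 10: |10-9| = 1, total = 2
  10 → 11: |11-10| = 1, total = 3
  11 → 12: |12-11| = 1, total = 4

Answer: 4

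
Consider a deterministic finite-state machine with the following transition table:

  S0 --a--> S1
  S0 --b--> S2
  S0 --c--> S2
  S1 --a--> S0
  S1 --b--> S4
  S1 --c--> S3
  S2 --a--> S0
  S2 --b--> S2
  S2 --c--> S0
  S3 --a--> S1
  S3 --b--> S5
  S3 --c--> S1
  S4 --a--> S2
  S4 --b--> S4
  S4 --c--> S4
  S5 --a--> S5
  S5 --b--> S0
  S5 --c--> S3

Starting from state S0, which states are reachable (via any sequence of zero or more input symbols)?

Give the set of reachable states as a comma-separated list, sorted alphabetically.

BFS from S0:
  visit S0: S0--a-->S1 (new), S0--b-->S2 (new), S0--c-->S2 (seen)
  visit S1: S1--a-->S0 (seen), S1--b-->S4 (new), S1--c-->S3 (new)
  visit S2: S2--a-->S0 (seen), S2--b-->S2 (seen), S2--c-->S0 (seen)
  visit S4: S4--a-->S2 (seen), S4--b-->S4 (seen), S4--c-->S4 (seen)
  visit S3: S3--a-->S1 (seen), S3--b-->S5 (new), S3--c-->S1 (seen)
  visit S5: S5--a-->S5 (seen), S5--b-->S0 (seen), S5--c-->S3 (seen)

Answer: S0, S1, S2, S3, S4, S5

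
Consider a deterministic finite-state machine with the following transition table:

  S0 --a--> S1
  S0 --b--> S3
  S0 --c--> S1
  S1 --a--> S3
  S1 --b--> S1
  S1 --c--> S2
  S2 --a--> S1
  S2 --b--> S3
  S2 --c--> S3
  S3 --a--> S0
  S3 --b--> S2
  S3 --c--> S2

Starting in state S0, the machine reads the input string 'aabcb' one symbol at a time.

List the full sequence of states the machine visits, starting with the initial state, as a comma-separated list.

Answer: S0, S1, S3, S2, S3, S2

Derivation:
Start: S0
  read 'a': S0 --a--> S1
  read 'a': S1 --a--> S3
  read 'b': S3 --b--> S2
  read 'c': S2 --c--> S3
  read 'b': S3 --b--> S2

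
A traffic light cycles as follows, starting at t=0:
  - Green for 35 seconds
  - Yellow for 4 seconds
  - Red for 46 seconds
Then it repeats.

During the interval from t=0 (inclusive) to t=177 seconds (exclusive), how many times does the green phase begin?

Answer: 3

Derivation:
Cycle = 35+4+46 = 85s
green phase starts at t = k*85 + 0 for k=0,1,2,...
Need k*85+0 < 177 → k < 2.082
k ∈ {0, ..., 2} → 3 starts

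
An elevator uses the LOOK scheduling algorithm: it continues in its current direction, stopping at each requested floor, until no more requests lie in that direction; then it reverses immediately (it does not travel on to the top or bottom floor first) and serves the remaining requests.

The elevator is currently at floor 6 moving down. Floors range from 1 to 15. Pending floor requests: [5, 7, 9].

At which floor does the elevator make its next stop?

Answer: 5

Derivation:
Current floor: 6, direction: down
Requests above: [7, 9]
Requests below: [5]
Moving down and requests lie below → nearest below is max([5]) = 5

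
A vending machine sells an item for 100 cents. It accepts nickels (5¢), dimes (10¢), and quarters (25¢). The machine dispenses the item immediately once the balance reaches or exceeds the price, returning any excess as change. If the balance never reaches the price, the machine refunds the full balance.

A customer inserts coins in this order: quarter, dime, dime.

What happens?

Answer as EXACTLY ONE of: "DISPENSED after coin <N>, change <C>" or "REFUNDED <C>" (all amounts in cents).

Price: 100¢
Coin 1 (quarter, 25¢): balance = 25¢
Coin 2 (dime, 10¢): balance = 35¢
Coin 3 (dime, 10¢): balance = 45¢
All coins inserted, balance 45¢ < price 100¢ → REFUND 45¢

Answer: REFUNDED 45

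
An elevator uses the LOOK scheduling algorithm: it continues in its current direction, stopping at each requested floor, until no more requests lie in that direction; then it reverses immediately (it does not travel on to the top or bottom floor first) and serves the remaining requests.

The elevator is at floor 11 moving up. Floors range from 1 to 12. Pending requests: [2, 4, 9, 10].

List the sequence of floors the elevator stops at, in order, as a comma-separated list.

Current: 11, moving UP
Serve above first (ascending): []
Then reverse, serve below (descending): [10, 9, 4, 2]

Answer: 10, 9, 4, 2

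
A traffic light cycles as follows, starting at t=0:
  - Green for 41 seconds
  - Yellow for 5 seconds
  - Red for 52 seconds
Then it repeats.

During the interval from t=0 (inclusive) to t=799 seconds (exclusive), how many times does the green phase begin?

Answer: 9

Derivation:
Cycle = 41+5+52 = 98s
green phase starts at t = k*98 + 0 for k=0,1,2,...
Need k*98+0 < 799 → k < 8.153
k ∈ {0, ..., 8} → 9 starts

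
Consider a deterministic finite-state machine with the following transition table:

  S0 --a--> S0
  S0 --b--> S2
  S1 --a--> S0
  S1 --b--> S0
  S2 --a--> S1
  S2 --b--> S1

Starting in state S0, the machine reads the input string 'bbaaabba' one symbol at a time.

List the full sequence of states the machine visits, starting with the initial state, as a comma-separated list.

Answer: S0, S2, S1, S0, S0, S0, S2, S1, S0

Derivation:
Start: S0
  read 'b': S0 --b--> S2
  read 'b': S2 --b--> S1
  read 'a': S1 --a--> S0
  read 'a': S0 --a--> S0
  read 'a': S0 --a--> S0
  read 'b': S0 --b--> S2
  read 'b': S2 --b--> S1
  read 'a': S1 --a--> S0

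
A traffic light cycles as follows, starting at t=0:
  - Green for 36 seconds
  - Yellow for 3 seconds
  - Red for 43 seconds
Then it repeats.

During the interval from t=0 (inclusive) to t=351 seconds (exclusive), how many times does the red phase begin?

Cycle = 36+3+43 = 82s
red phase starts at t = k*82 + 39 for k=0,1,2,...
Need k*82+39 < 351 → k < 3.805
k ∈ {0, ..., 3} → 4 starts

Answer: 4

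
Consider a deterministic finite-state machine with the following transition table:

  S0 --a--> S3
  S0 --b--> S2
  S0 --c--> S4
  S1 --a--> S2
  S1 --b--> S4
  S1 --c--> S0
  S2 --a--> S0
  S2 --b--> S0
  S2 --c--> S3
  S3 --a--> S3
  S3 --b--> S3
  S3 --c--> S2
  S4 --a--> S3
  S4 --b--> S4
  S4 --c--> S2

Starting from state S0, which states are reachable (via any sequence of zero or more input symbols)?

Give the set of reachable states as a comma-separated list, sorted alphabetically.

Answer: S0, S2, S3, S4

Derivation:
BFS from S0:
  visit S0: S0--a-->S3 (new), S0--b-->S2 (new), S0--c-->S4 (new)
  visit S3: S3--a-->S3 (seen), S3--b-->S3 (seen), S3--c-->S2 (seen)
  visit S2: S2--a-->S0 (seen), S2--b-->S0 (seen), S2--c-->S3 (seen)
  visit S4: S4--a-->S3 (seen), S4--b-->S4 (seen), S4--c-->S2 (seen)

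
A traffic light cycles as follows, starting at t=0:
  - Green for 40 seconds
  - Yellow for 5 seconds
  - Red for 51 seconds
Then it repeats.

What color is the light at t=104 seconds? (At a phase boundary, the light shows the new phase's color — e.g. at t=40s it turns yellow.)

Cycle length = 40 + 5 + 51 = 96s
t = 104, phase_t = 104 mod 96 = 8
8 < 40 (green end) → GREEN

Answer: green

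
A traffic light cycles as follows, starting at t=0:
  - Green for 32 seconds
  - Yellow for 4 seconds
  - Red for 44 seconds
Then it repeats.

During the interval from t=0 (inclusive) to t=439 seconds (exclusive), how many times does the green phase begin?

Answer: 6

Derivation:
Cycle = 32+4+44 = 80s
green phase starts at t = k*80 + 0 for k=0,1,2,...
Need k*80+0 < 439 → k < 5.487
k ∈ {0, ..., 5} → 6 starts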